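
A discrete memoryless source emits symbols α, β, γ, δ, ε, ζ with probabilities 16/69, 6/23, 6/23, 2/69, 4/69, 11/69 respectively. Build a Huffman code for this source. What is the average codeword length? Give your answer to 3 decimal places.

2.333 bits/symbol

Repeatedly combine the two least-probable nodes; the expected code length is the sum of the merged weights.
merge 2/69 + 4/69 → 2/23
merge 2/23 + 11/69 → 17/69
merge 16/69 + 17/69 → 11/23
merge 6/23 + 6/23 → 12/23
merge 11/23 + 12/23 → 1
L = 2/23 + 17/69 + 11/23 + 12/23 + 1 = 7/3 ≈ 2.333 bits/symbol.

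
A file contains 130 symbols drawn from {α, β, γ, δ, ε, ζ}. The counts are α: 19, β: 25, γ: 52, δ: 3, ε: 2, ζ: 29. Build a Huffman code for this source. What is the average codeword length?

2.2 bits/symbol

Probabilities are the counts divided by 130.
Repeatedly combine the two least-probable nodes; the expected code length is the sum of the merged weights.
merge 1/65 + 3/130 → 1/26
merge 1/26 + 19/130 → 12/65
merge 12/65 + 5/26 → 49/130
merge 29/130 + 49/130 → 3/5
merge 2/5 + 3/5 → 1
L = 1/26 + 12/65 + 49/130 + 3/5 + 1 = 11/5 = 2.2 bits/symbol.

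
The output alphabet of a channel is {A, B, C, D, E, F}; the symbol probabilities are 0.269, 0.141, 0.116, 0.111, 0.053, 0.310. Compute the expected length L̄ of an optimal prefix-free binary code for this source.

Repeatedly combine the two least-probable nodes; the expected code length is the sum of the merged weights.
merge 53/1000 + 111/1000 → 41/250
merge 29/250 + 141/1000 → 257/1000
merge 41/250 + 257/1000 → 421/1000
merge 269/1000 + 31/100 → 579/1000
merge 421/1000 + 579/1000 → 1
L = 41/250 + 257/1000 + 421/1000 + 579/1000 + 1 = 2421/1000 = 2.421 bits/symbol.

2.421 bits/symbol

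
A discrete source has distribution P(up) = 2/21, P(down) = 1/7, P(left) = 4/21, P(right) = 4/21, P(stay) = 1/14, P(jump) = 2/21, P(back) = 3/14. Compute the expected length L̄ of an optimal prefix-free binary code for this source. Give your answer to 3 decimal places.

2.762 bits/symbol

Repeatedly combine the two least-probable nodes; the expected code length is the sum of the merged weights.
merge 1/14 + 2/21 → 1/6
merge 2/21 + 1/7 → 5/21
merge 1/6 + 4/21 → 5/14
merge 4/21 + 3/14 → 17/42
merge 5/21 + 5/14 → 25/42
merge 17/42 + 25/42 → 1
L = 1/6 + 5/21 + 5/14 + 17/42 + 25/42 + 1 = 58/21 ≈ 2.762 bits/symbol.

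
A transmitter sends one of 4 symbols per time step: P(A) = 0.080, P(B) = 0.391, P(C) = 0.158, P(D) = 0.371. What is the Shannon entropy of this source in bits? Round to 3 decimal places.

H = −Σ pᵢ log₂ pᵢ.
−0.080·log₂(0.080) = 0.2915
−0.391·log₂(0.391) = 0.5297
−0.158·log₂(0.158) = 0.4206
−0.371·log₂(0.371) = 0.5307
Sum ≈ 1.7725 → 1.773 bits.

1.773 bits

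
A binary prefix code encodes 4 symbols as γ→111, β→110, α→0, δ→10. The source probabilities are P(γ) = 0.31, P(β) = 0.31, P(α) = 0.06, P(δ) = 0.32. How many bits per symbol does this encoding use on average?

2.56 bits/symbol

L̄ = Σ pᵢ·ℓᵢ = 0.31·3 + 0.31·3 + 0.06·1 + 0.32·2 = 2.56 bits/symbol.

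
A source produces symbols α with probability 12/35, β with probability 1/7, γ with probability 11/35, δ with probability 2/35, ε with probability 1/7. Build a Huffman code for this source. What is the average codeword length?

Repeatedly combine the two least-probable nodes; the expected code length is the sum of the merged weights.
merge 2/35 + 1/7 → 1/5
merge 1/7 + 1/5 → 12/35
merge 11/35 + 12/35 → 23/35
merge 12/35 + 23/35 → 1
L = 1/5 + 12/35 + 23/35 + 1 = 11/5 = 2.2 bits/symbol.

2.2 bits/symbol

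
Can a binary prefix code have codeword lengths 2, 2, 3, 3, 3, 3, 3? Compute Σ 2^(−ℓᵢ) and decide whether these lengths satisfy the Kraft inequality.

With common denominator 2^3 = 8: Σ 2^(−ℓᵢ) = 2/8 + 2/8 + 1/8 + 1/8 + 1/8 + 1/8 + 1/8 = 9/8 = 1.125.
Kraft's inequality requires Σ ≤ 1; here Σ = 1.125 > 1, so no such prefix code exists.

1.125; no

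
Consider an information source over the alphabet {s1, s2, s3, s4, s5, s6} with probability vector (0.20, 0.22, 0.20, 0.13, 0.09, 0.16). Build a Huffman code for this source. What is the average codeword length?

Repeatedly combine the two least-probable nodes; the expected code length is the sum of the merged weights.
merge 9/100 + 13/100 → 11/50
merge 4/25 + 1/5 → 9/25
merge 1/5 + 11/50 → 21/50
merge 11/50 + 9/25 → 29/50
merge 21/50 + 29/50 → 1
L = 11/50 + 9/25 + 21/50 + 29/50 + 1 = 129/50 = 2.58 bits/symbol.

2.58 bits/symbol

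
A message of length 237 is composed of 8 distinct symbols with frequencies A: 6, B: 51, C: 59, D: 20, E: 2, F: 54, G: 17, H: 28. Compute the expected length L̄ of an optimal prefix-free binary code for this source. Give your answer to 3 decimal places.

2.637 bits/symbol

Probabilities are the counts divided by 237.
Repeatedly combine the two least-probable nodes; the expected code length is the sum of the merged weights.
merge 2/237 + 2/79 → 8/237
merge 8/237 + 17/237 → 25/237
merge 20/237 + 25/237 → 15/79
merge 28/237 + 15/79 → 73/237
merge 17/79 + 18/79 → 35/79
merge 59/237 + 73/237 → 44/79
merge 35/79 + 44/79 → 1
L = 8/237 + 25/237 + 15/79 + 73/237 + 35/79 + 44/79 + 1 = 625/237 ≈ 2.637 bits/symbol.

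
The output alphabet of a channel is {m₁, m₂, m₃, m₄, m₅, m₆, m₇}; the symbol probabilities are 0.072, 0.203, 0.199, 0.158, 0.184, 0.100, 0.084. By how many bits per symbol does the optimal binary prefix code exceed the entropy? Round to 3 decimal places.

0.048 bits

Entropy H = −Σ p log₂ p ≈ 2.7061 bits.
Huffman merges: 9/125+21/250→39/250; 1/10+39/250→32/125; 79/500+23/125→171/500; 199/1000+203/1000→201/500; 32/125+171/500→299/500; 201/500+299/500→1. L = 1377/500 ≈ 2.7540.
L − H = 2.7540 − 2.7061 = 0.048 bits.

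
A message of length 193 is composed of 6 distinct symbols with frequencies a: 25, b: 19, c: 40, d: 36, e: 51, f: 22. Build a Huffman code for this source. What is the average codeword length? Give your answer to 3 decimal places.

2.528 bits/symbol

Probabilities are the counts divided by 193.
Repeatedly combine the two least-probable nodes; the expected code length is the sum of the merged weights.
merge 19/193 + 22/193 → 41/193
merge 25/193 + 36/193 → 61/193
merge 40/193 + 41/193 → 81/193
merge 51/193 + 61/193 → 112/193
merge 81/193 + 112/193 → 1
L = 41/193 + 61/193 + 81/193 + 112/193 + 1 = 488/193 ≈ 2.528 bits/symbol.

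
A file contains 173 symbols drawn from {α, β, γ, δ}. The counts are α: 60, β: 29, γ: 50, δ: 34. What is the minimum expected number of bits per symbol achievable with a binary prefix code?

Probabilities are the counts divided by 173.
Repeatedly combine the two least-probable nodes; the expected code length is the sum of the merged weights.
merge 29/173 + 34/173 → 63/173
merge 50/173 + 60/173 → 110/173
merge 63/173 + 110/173 → 1
L = 63/173 + 110/173 + 1 = 2 bits/symbol.

2 bits/symbol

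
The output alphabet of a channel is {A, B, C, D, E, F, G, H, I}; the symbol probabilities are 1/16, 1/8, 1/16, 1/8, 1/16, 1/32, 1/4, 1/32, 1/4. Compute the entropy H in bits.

2.8125 bits

Each probability is a power of 1/2, so log₂(1/p) is an integer.
H = Σ p·log₂(1/p) = 1/16·4 + 1/8·3 + 1/16·4 + 1/8·3 + 1/16·4 + 1/32·5 + 1/4·2 + 1/32·5 + 1/4·2 = 2.8125 bits.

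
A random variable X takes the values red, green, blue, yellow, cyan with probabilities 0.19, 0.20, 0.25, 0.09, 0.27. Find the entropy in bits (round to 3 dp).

H = −Σ pᵢ log₂ pᵢ.
−0.19·log₂(0.19) = 0.4552
−0.20·log₂(0.20) = 0.4644
−0.25·log₂(0.25) = 0.5000
−0.09·log₂(0.09) = 0.3127
−0.27·log₂(0.27) = 0.5100
Sum ≈ 2.2423 → 2.242 bits.

2.242 bits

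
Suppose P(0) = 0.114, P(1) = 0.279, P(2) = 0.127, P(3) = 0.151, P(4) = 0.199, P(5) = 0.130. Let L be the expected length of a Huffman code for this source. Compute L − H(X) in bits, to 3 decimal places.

0.015 bits

Entropy H = −Σ p log₂ p ≈ 2.5070 bits.
Huffman merges: 57/500+127/1000→241/1000; 13/100+151/1000→281/1000; 199/1000+241/1000→11/25; 279/1000+281/1000→14/25; 11/25+14/25→1. L = 1261/500 ≈ 2.5220.
L − H = 2.5220 − 2.5070 = 0.015 bits.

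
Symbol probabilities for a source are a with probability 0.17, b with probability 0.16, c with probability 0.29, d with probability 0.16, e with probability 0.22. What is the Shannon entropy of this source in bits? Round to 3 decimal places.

H = −Σ pᵢ log₂ pᵢ.
−0.17·log₂(0.17) = 0.4346
−0.16·log₂(0.16) = 0.4230
−0.29·log₂(0.29) = 0.5179
−0.16·log₂(0.16) = 0.4230
−0.22·log₂(0.22) = 0.4806
Sum ≈ 2.2791 → 2.279 bits.

2.279 bits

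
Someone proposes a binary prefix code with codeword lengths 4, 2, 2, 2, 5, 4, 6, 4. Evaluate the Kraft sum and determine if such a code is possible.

0.984375; yes

With common denominator 2^6 = 64: Σ 2^(−ℓᵢ) = 4/64 + 16/64 + 16/64 + 16/64 + 2/64 + 4/64 + 1/64 + 4/64 = 63/64 = 0.984375.
Kraft's inequality requires Σ ≤ 1; here Σ = 0.984375 ≤ 1, so such a prefix code exists.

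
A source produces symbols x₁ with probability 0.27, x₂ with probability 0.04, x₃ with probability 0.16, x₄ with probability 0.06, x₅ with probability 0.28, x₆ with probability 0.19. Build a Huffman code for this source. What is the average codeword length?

2.36 bits/symbol

Repeatedly combine the two least-probable nodes; the expected code length is the sum of the merged weights.
merge 1/25 + 3/50 → 1/10
merge 1/10 + 4/25 → 13/50
merge 19/100 + 13/50 → 9/20
merge 27/100 + 7/25 → 11/20
merge 9/20 + 11/20 → 1
L = 1/10 + 13/50 + 9/20 + 11/20 + 1 = 59/25 = 2.36 bits/symbol.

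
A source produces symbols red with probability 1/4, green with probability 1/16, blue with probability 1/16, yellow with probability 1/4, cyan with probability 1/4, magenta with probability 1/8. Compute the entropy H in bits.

2.375 bits

Each probability is a power of 1/2, so log₂(1/p) is an integer.
H = Σ p·log₂(1/p) = 1/4·2 + 1/16·4 + 1/16·4 + 1/4·2 + 1/4·2 + 1/8·3 = 2.375 bits.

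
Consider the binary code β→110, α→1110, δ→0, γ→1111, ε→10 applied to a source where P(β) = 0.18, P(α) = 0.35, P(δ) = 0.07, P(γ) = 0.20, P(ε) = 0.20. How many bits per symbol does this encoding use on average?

3.21 bits/symbol

L̄ = Σ pᵢ·ℓᵢ = 0.18·3 + 0.35·4 + 0.07·1 + 0.20·4 + 0.20·2 = 3.21 bits/symbol.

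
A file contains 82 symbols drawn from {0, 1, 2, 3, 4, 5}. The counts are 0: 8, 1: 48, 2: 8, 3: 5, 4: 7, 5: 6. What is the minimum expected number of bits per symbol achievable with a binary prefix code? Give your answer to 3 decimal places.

1.963 bits/symbol

Probabilities are the counts divided by 82.
Repeatedly combine the two least-probable nodes; the expected code length is the sum of the merged weights.
merge 5/82 + 3/41 → 11/82
merge 7/82 + 4/41 → 15/82
merge 4/41 + 11/82 → 19/82
merge 15/82 + 19/82 → 17/41
merge 17/41 + 24/41 → 1
L = 11/82 + 15/82 + 19/82 + 17/41 + 1 = 161/82 ≈ 1.963 bits/symbol.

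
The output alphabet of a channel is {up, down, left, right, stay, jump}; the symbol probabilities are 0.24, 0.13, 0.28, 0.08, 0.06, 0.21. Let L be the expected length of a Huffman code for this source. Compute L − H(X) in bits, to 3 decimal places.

Entropy H = −Σ p log₂ p ≈ 2.3989 bits.
Huffman merges: 3/50+2/25→7/50; 13/100+7/50→27/100; 21/100+6/25→9/20; 27/100+7/25→11/20; 9/20+11/20→1. L = 241/100 ≈ 2.4100.
L − H = 2.4100 − 2.3989 = 0.011 bits.

0.011 bits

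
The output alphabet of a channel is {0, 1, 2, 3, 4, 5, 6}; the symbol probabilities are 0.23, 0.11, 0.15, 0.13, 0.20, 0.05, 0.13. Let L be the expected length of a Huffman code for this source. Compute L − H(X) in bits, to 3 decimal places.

Entropy H = −Σ p log₂ p ≈ 2.6943 bits.
Huffman merges: 1/20+11/100→4/25; 13/100+13/100→13/50; 3/20+4/25→31/100; 1/5+23/100→43/100; 13/50+31/100→57/100; 43/100+57/100→1. L = 273/100 ≈ 2.7300.
L − H = 2.7300 − 2.6943 = 0.036 bits.

0.036 bits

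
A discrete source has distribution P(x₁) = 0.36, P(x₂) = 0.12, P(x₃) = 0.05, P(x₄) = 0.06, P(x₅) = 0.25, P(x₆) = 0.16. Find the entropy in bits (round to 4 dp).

H = −Σ pᵢ log₂ pᵢ.
−0.36·log₂(0.36) = 0.5306
−0.12·log₂(0.12) = 0.3671
−0.05·log₂(0.05) = 0.2161
−0.06·log₂(0.06) = 0.2435
−0.25·log₂(0.25) = 0.5000
−0.16·log₂(0.16) = 0.4230
Sum ≈ 2.2803 → 2.2803 bits.

2.2803 bits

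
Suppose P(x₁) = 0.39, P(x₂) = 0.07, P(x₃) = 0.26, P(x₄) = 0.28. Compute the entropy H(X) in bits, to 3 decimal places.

1.818 bits

H = −Σ pᵢ log₂ pᵢ.
−0.39·log₂(0.39) = 0.5298
−0.07·log₂(0.07) = 0.2686
−0.26·log₂(0.26) = 0.5053
−0.28·log₂(0.28) = 0.5142
Sum ≈ 1.8179 → 1.818 bits.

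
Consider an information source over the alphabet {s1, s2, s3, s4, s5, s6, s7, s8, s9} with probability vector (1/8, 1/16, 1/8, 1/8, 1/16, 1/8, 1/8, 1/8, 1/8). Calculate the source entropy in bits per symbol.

Each probability is a power of 1/2, so log₂(1/p) is an integer.
H = Σ p·log₂(1/p) = 1/8·3 + 1/16·4 + 1/8·3 + 1/8·3 + 1/16·4 + 1/8·3 + 1/8·3 + 1/8·3 + 1/8·3 = 3.125 bits.

3.125 bits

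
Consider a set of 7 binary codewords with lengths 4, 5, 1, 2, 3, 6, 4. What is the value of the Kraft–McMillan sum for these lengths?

1.046875

With common denominator 2^6 = 64: Σ 2^(−ℓᵢ) = 4/64 + 2/64 + 32/64 + 16/64 + 8/64 + 1/64 + 4/64 = 67/64 = 1.046875.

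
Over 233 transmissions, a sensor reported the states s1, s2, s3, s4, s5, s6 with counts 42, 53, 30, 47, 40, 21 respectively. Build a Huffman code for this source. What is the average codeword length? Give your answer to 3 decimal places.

2.571 bits/symbol

Probabilities are the counts divided by 233.
Repeatedly combine the two least-probable nodes; the expected code length is the sum of the merged weights.
merge 21/233 + 30/233 → 51/233
merge 40/233 + 42/233 → 82/233
merge 47/233 + 51/233 → 98/233
merge 53/233 + 82/233 → 135/233
merge 98/233 + 135/233 → 1
L = 51/233 + 82/233 + 98/233 + 135/233 + 1 = 599/233 ≈ 2.571 bits/symbol.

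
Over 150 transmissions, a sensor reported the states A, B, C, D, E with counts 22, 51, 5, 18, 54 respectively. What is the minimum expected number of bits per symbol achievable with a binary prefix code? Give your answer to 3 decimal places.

Probabilities are the counts divided by 150.
Repeatedly combine the two least-probable nodes; the expected code length is the sum of the merged weights.
merge 1/30 + 3/25 → 23/150
merge 11/75 + 23/150 → 3/10
merge 3/10 + 17/50 → 16/25
merge 9/25 + 16/25 → 1
L = 23/150 + 3/10 + 16/25 + 1 = 157/75 ≈ 2.093 bits/symbol.

2.093 bits/symbol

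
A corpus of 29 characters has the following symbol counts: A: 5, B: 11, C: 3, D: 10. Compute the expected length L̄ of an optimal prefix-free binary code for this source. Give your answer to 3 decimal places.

Probabilities are the counts divided by 29.
Repeatedly combine the two least-probable nodes; the expected code length is the sum of the merged weights.
merge 3/29 + 5/29 → 8/29
merge 8/29 + 10/29 → 18/29
merge 11/29 + 18/29 → 1
L = 8/29 + 18/29 + 1 = 55/29 ≈ 1.897 bits/symbol.

1.897 bits/symbol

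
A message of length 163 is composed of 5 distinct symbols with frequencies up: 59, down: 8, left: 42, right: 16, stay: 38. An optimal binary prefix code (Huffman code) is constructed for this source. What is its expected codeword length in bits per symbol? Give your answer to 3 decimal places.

Probabilities are the counts divided by 163.
Repeatedly combine the two least-probable nodes; the expected code length is the sum of the merged weights.
merge 8/163 + 16/163 → 24/163
merge 24/163 + 38/163 → 62/163
merge 42/163 + 59/163 → 101/163
merge 62/163 + 101/163 → 1
L = 24/163 + 62/163 + 101/163 + 1 = 350/163 ≈ 2.147 bits/symbol.

2.147 bits/symbol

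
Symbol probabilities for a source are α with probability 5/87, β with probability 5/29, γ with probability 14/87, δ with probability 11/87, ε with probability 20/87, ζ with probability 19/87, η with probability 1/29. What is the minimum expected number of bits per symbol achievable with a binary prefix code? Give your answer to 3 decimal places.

2.644 bits/symbol

Repeatedly combine the two least-probable nodes; the expected code length is the sum of the merged weights.
merge 1/29 + 5/87 → 8/87
merge 8/87 + 11/87 → 19/87
merge 14/87 + 5/29 → 1/3
merge 19/87 + 19/87 → 38/87
merge 20/87 + 1/3 → 49/87
merge 38/87 + 49/87 → 1
L = 8/87 + 19/87 + 1/3 + 38/87 + 49/87 + 1 = 230/87 ≈ 2.644 bits/symbol.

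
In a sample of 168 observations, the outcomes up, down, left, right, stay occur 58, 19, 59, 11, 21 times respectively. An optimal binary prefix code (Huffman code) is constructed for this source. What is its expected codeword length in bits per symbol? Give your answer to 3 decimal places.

Probabilities are the counts divided by 168.
Repeatedly combine the two least-probable nodes; the expected code length is the sum of the merged weights.
merge 11/168 + 19/168 → 5/28
merge 1/8 + 5/28 → 17/56
merge 17/56 + 29/84 → 109/168
merge 59/168 + 109/168 → 1
L = 5/28 + 17/56 + 109/168 + 1 = 179/84 ≈ 2.131 bits/symbol.

2.131 bits/symbol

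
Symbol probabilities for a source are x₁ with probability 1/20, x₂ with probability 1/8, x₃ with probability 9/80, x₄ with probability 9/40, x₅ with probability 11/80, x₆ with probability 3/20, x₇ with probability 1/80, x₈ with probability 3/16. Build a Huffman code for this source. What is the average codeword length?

2.825 bits/symbol

Repeatedly combine the two least-probable nodes; the expected code length is the sum of the merged weights.
merge 1/80 + 1/20 → 1/16
merge 1/16 + 9/80 → 7/40
merge 1/8 + 11/80 → 21/80
merge 3/20 + 7/40 → 13/40
merge 3/16 + 9/40 → 33/80
merge 21/80 + 13/40 → 47/80
merge 33/80 + 47/80 → 1
L = 1/16 + 7/40 + 21/80 + 13/40 + 33/80 + 47/80 + 1 = 113/40 = 2.825 bits/symbol.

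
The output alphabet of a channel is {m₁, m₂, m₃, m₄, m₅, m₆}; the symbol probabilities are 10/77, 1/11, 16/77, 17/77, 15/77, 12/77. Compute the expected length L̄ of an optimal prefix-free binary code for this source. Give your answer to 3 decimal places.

2.571 bits/symbol

Repeatedly combine the two least-probable nodes; the expected code length is the sum of the merged weights.
merge 1/11 + 10/77 → 17/77
merge 12/77 + 15/77 → 27/77
merge 16/77 + 17/77 → 3/7
merge 17/77 + 27/77 → 4/7
merge 3/7 + 4/7 → 1
L = 17/77 + 27/77 + 3/7 + 4/7 + 1 = 18/7 ≈ 2.571 bits/symbol.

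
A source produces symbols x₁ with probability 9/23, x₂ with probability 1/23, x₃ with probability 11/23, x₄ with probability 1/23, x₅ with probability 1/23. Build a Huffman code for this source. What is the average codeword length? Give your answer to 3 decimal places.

Repeatedly combine the two least-probable nodes; the expected code length is the sum of the merged weights.
merge 1/23 + 1/23 → 2/23
merge 1/23 + 2/23 → 3/23
merge 3/23 + 9/23 → 12/23
merge 11/23 + 12/23 → 1
L = 2/23 + 3/23 + 12/23 + 1 = 40/23 ≈ 1.739 bits/symbol.

1.739 bits/symbol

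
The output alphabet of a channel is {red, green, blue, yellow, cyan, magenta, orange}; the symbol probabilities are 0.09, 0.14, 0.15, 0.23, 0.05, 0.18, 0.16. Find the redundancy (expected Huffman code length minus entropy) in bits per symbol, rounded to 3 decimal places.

Entropy H = −Σ p log₂ p ≈ 2.6924 bits.
Huffman merges: 1/20+9/100→7/50; 7/50+7/50→7/25; 3/20+4/25→31/100; 9/50+23/100→41/100; 7/25+31/100→59/100; 41/100+59/100→1. L = 273/100 ≈ 2.7300.
L − H = 2.7300 − 2.6924 = 0.038 bits.

0.038 bits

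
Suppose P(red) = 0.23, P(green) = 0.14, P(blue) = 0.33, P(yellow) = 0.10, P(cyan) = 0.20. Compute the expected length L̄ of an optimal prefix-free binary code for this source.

2.24 bits/symbol

Repeatedly combine the two least-probable nodes; the expected code length is the sum of the merged weights.
merge 1/10 + 7/50 → 6/25
merge 1/5 + 23/100 → 43/100
merge 6/25 + 33/100 → 57/100
merge 43/100 + 57/100 → 1
L = 6/25 + 43/100 + 57/100 + 1 = 56/25 = 2.24 bits/symbol.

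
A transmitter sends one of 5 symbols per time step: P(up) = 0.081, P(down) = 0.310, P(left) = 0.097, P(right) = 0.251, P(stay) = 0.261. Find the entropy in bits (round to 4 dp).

H = −Σ pᵢ log₂ pᵢ.
−0.081·log₂(0.081) = 0.2937
−0.310·log₂(0.310) = 0.5238
−0.097·log₂(0.097) = 0.3265
−0.251·log₂(0.251) = 0.5006
−0.261·log₂(0.261) = 0.5058
Sum ≈ 2.1503 → 2.1503 bits.

2.1503 bits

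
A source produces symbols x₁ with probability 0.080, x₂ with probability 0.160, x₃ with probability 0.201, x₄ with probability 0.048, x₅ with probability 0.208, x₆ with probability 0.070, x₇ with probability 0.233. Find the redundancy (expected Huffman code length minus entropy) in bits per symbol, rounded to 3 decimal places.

0.055 bits

Entropy H = −Σ p log₂ p ≈ 2.6195 bits.
Huffman merges: 6/125+7/100→59/500; 2/25+59/500→99/500; 4/25+99/500→179/500; 201/1000+26/125→409/1000; 233/1000+179/500→591/1000; 409/1000+591/1000→1. L = 1337/500 ≈ 2.6740.
L − H = 2.6740 − 2.6195 = 0.055 bits.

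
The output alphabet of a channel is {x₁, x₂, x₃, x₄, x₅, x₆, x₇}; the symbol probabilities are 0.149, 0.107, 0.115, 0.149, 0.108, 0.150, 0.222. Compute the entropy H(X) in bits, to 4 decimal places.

H = −Σ pᵢ log₂ pᵢ.
−0.149·log₂(0.149) = 0.4092
−0.107·log₂(0.107) = 0.3450
−0.115·log₂(0.115) = 0.3588
−0.149·log₂(0.149) = 0.4092
−0.108·log₂(0.108) = 0.3468
−0.150·log₂(0.150) = 0.4105
−0.222·log₂(0.222) = 0.4820
Sum ≈ 2.7617 → 2.7617 bits.

2.7617 bits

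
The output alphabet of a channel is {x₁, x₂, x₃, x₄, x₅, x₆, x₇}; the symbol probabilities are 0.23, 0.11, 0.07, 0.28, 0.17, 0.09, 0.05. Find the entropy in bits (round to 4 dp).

2.5841 bits

H = −Σ pᵢ log₂ pᵢ.
−0.23·log₂(0.23) = 0.4877
−0.11·log₂(0.11) = 0.3503
−0.07·log₂(0.07) = 0.2686
−0.28·log₂(0.28) = 0.5142
−0.17·log₂(0.17) = 0.4346
−0.09·log₂(0.09) = 0.3127
−0.05·log₂(0.05) = 0.2161
Sum ≈ 2.5841 → 2.5841 bits.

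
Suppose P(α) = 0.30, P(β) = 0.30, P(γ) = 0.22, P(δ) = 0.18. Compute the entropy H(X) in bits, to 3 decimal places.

1.968 bits

H = −Σ pᵢ log₂ pᵢ.
−0.30·log₂(0.30) = 0.5211
−0.30·log₂(0.30) = 0.5211
−0.22·log₂(0.22) = 0.4806
−0.18·log₂(0.18) = 0.4453
Sum ≈ 1.9681 → 1.968 bits.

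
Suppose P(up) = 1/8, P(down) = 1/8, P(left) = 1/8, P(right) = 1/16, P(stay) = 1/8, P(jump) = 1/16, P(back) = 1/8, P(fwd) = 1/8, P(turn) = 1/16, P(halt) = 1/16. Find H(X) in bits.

3.25 bits

Each probability is a power of 1/2, so log₂(1/p) is an integer.
H = Σ p·log₂(1/p) = 1/8·3 + 1/8·3 + 1/8·3 + 1/16·4 + 1/8·3 + 1/16·4 + 1/8·3 + 1/8·3 + 1/16·4 + 1/16·4 = 3.25 bits.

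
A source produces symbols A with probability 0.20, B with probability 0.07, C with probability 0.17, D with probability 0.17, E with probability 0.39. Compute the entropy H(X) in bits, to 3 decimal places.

H = −Σ pᵢ log₂ pᵢ.
−0.20·log₂(0.20) = 0.4644
−0.07·log₂(0.07) = 0.2686
−0.17·log₂(0.17) = 0.4346
−0.17·log₂(0.17) = 0.4346
−0.39·log₂(0.39) = 0.5298
Sum ≈ 2.1319 → 2.132 bits.

2.132 bits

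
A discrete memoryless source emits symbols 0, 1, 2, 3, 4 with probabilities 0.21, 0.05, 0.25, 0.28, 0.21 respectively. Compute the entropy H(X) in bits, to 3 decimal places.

2.176 bits

H = −Σ pᵢ log₂ pᵢ.
−0.21·log₂(0.21) = 0.4728
−0.05·log₂(0.05) = 0.2161
−0.25·log₂(0.25) = 0.5000
−0.28·log₂(0.28) = 0.5142
−0.21·log₂(0.21) = 0.4728
Sum ≈ 2.1760 → 2.176 bits.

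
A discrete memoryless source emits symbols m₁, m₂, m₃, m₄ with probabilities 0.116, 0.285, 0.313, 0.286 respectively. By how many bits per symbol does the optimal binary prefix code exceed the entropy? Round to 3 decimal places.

0.082 bits

Entropy H = −Σ p log₂ p ≈ 1.9176 bits.
Huffman merges: 29/250+57/200→401/1000; 143/500+313/1000→599/1000; 401/1000+599/1000→1. L = 2 ≈ 2.0000.
L − H = 2.0000 − 1.9176 = 0.082 bits.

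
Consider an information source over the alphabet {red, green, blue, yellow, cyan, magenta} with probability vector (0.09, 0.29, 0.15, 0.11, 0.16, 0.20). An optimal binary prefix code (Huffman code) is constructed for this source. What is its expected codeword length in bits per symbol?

Repeatedly combine the two least-probable nodes; the expected code length is the sum of the merged weights.
merge 9/100 + 11/100 → 1/5
merge 3/20 + 4/25 → 31/100
merge 1/5 + 1/5 → 2/5
merge 29/100 + 31/100 → 3/5
merge 2/5 + 3/5 → 1
L = 1/5 + 31/100 + 2/5 + 3/5 + 1 = 251/100 = 2.51 bits/symbol.

2.51 bits/symbol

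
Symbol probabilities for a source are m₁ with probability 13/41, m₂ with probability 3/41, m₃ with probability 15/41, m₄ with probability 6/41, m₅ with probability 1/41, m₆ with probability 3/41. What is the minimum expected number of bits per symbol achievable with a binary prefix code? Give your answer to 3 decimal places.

Repeatedly combine the two least-probable nodes; the expected code length is the sum of the merged weights.
merge 1/41 + 3/41 → 4/41
merge 3/41 + 4/41 → 7/41
merge 6/41 + 7/41 → 13/41
merge 13/41 + 13/41 → 26/41
merge 15/41 + 26/41 → 1
L = 4/41 + 7/41 + 13/41 + 26/41 + 1 = 91/41 ≈ 2.220 bits/symbol.

2.220 bits/symbol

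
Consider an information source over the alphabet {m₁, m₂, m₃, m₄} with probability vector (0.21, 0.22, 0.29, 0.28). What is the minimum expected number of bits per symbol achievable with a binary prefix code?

2 bits/symbol

Repeatedly combine the two least-probable nodes; the expected code length is the sum of the merged weights.
merge 21/100 + 11/50 → 43/100
merge 7/25 + 29/100 → 57/100
merge 43/100 + 57/100 → 1
L = 43/100 + 57/100 + 1 = 2 bits/symbol.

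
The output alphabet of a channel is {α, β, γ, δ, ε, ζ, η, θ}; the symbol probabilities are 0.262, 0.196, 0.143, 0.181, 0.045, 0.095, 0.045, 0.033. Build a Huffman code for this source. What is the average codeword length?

Repeatedly combine the two least-probable nodes; the expected code length is the sum of the merged weights.
merge 33/1000 + 9/200 → 39/500
merge 9/200 + 39/500 → 123/1000
merge 19/200 + 123/1000 → 109/500
merge 143/1000 + 181/1000 → 81/250
merge 49/250 + 109/500 → 207/500
merge 131/500 + 81/250 → 293/500
merge 207/500 + 293/500 → 1
L = 39/500 + 123/1000 + 109/500 + 81/250 + 207/500 + 293/500 + 1 = 2743/1000 = 2.743 bits/symbol.

2.743 bits/symbol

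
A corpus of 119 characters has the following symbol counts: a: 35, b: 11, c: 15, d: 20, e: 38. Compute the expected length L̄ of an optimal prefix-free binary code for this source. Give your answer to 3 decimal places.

2.218 bits/symbol

Probabilities are the counts divided by 119.
Repeatedly combine the two least-probable nodes; the expected code length is the sum of the merged weights.
merge 11/119 + 15/119 → 26/119
merge 20/119 + 26/119 → 46/119
merge 5/17 + 38/119 → 73/119
merge 46/119 + 73/119 → 1
L = 26/119 + 46/119 + 73/119 + 1 = 264/119 ≈ 2.218 bits/symbol.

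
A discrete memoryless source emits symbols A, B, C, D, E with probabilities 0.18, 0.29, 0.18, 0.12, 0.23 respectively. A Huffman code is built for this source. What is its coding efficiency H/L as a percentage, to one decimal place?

Entropy H = −Σ p log₂ p ≈ 2.2633 bits.
Huffman merges: 3/25+9/50→3/10; 9/50+23/100→41/100; 29/100+3/10→59/100; 41/100+59/100→1. L = 23/10 ≈ 2.3000.
Efficiency = H/L = 2.2633/2.3000 = 98.4%.

98.4%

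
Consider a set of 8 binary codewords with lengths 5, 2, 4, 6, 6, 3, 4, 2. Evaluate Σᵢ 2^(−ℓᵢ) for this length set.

0.8125

With common denominator 2^6 = 64: Σ 2^(−ℓᵢ) = 2/64 + 16/64 + 4/64 + 1/64 + 1/64 + 8/64 + 4/64 + 16/64 = 52/64 = 0.8125.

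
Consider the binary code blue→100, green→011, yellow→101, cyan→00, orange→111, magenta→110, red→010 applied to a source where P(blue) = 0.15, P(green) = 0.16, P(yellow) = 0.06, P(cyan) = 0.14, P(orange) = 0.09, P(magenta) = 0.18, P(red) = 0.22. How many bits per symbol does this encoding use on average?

L̄ = Σ pᵢ·ℓᵢ = 0.15·3 + 0.16·3 + 0.06·3 + 0.14·2 + 0.09·3 + 0.18·3 + 0.22·3 = 2.86 bits/symbol.

2.86 bits/symbol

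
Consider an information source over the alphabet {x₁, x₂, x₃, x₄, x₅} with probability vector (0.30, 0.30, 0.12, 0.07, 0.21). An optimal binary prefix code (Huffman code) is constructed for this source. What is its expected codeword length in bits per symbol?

2.19 bits/symbol

Repeatedly combine the two least-probable nodes; the expected code length is the sum of the merged weights.
merge 7/100 + 3/25 → 19/100
merge 19/100 + 21/100 → 2/5
merge 3/10 + 3/10 → 3/5
merge 2/5 + 3/5 → 1
L = 19/100 + 2/5 + 3/5 + 1 = 219/100 = 2.19 bits/symbol.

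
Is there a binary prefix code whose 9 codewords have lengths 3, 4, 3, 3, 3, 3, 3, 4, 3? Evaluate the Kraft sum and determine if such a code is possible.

With common denominator 2^4 = 16: Σ 2^(−ℓᵢ) = 2/16 + 1/16 + 2/16 + 2/16 + 2/16 + 2/16 + 2/16 + 1/16 + 2/16 = 16/16 = 1.
Kraft's inequality requires Σ ≤ 1; here Σ = 1 ≤ 1, so such a prefix code exists.

1; yes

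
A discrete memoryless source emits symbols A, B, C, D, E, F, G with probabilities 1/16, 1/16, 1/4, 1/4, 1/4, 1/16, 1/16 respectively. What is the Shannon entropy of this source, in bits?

Each probability is a power of 1/2, so log₂(1/p) is an integer.
H = Σ p·log₂(1/p) = 1/16·4 + 1/16·4 + 1/4·2 + 1/4·2 + 1/4·2 + 1/16·4 + 1/16·4 = 2.5 bits.

2.5 bits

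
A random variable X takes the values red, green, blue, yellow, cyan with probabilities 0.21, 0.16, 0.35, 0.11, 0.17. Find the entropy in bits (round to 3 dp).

H = −Σ pᵢ log₂ pᵢ.
−0.21·log₂(0.21) = 0.4728
−0.16·log₂(0.16) = 0.4230
−0.35·log₂(0.35) = 0.5301
−0.11·log₂(0.11) = 0.3503
−0.17·log₂(0.17) = 0.4346
Sum ≈ 2.2108 → 2.211 bits.

2.211 bits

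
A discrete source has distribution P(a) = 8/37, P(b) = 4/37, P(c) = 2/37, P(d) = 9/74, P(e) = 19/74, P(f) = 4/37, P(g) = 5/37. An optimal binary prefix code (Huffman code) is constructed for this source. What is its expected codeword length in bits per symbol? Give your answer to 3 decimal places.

Repeatedly combine the two least-probable nodes; the expected code length is the sum of the merged weights.
merge 2/37 + 4/37 → 6/37
merge 4/37 + 9/74 → 17/74
merge 5/37 + 6/37 → 11/37
merge 8/37 + 17/74 → 33/74
merge 19/74 + 11/37 → 41/74
merge 33/74 + 41/74 → 1
L = 6/37 + 17/74 + 11/37 + 33/74 + 41/74 + 1 = 199/74 ≈ 2.689 bits/symbol.

2.689 bits/symbol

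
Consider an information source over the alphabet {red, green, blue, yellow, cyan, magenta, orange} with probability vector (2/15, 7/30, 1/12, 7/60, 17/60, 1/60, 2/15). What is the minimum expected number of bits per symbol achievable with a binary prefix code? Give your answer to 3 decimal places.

Repeatedly combine the two least-probable nodes; the expected code length is the sum of the merged weights.
merge 1/60 + 1/12 → 1/10
merge 1/10 + 7/60 → 13/60
merge 2/15 + 2/15 → 4/15
merge 13/60 + 7/30 → 9/20
merge 4/15 + 17/60 → 11/20
merge 9/20 + 11/20 → 1
L = 1/10 + 13/60 + 4/15 + 9/20 + 11/20 + 1 = 31/12 ≈ 2.583 bits/symbol.

2.583 bits/symbol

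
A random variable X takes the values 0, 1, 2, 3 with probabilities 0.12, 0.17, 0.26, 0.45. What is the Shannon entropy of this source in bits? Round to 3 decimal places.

H = −Σ pᵢ log₂ pᵢ.
−0.12·log₂(0.12) = 0.3671
−0.17·log₂(0.17) = 0.4346
−0.26·log₂(0.26) = 0.5053
−0.45·log₂(0.45) = 0.5184
Sum ≈ 1.8253 → 1.825 bits.

1.825 bits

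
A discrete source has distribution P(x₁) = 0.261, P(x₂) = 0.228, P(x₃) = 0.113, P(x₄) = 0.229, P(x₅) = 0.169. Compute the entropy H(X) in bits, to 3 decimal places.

H = −Σ pᵢ log₂ pᵢ.
−0.261·log₂(0.261) = 0.5058
−0.228·log₂(0.228) = 0.4863
−0.113·log₂(0.113) = 0.3555
−0.229·log₂(0.229) = 0.4870
−0.169·log₂(0.169) = 0.4335
Sum ≈ 2.2680 → 2.268 bits.

2.268 bits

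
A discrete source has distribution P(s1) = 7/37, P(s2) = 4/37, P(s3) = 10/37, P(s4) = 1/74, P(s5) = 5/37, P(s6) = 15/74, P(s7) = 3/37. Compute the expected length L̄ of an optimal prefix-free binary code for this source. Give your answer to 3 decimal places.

Repeatedly combine the two least-probable nodes; the expected code length is the sum of the merged weights.
merge 1/74 + 3/37 → 7/74
merge 7/74 + 4/37 → 15/74
merge 5/37 + 7/37 → 12/37
merge 15/74 + 15/74 → 15/37
merge 10/37 + 12/37 → 22/37
merge 15/37 + 22/37 → 1
L = 7/74 + 15/74 + 12/37 + 15/37 + 22/37 + 1 = 97/37 ≈ 2.622 bits/symbol.

2.622 bits/symbol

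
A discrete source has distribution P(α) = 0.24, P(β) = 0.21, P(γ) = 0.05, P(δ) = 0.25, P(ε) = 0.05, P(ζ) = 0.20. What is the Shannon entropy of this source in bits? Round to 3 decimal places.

H = −Σ pᵢ log₂ pᵢ.
−0.24·log₂(0.24) = 0.4941
−0.21·log₂(0.21) = 0.4728
−0.05·log₂(0.05) = 0.2161
−0.25·log₂(0.25) = 0.5000
−0.05·log₂(0.05) = 0.2161
−0.20·log₂(0.20) = 0.4644
Sum ≈ 2.3635 → 2.364 bits.

2.364 bits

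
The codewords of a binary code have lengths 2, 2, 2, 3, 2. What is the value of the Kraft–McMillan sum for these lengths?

1.125

With common denominator 2^3 = 8: Σ 2^(−ℓᵢ) = 2/8 + 2/8 + 2/8 + 1/8 + 2/8 = 9/8 = 1.125.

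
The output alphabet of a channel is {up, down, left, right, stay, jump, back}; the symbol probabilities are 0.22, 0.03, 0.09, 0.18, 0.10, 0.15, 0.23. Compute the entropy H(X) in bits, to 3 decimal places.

2.621 bits

H = −Σ pᵢ log₂ pᵢ.
−0.22·log₂(0.22) = 0.4806
−0.03·log₂(0.03) = 0.1518
−0.09·log₂(0.09) = 0.3127
−0.18·log₂(0.18) = 0.4453
−0.10·log₂(0.10) = 0.3322
−0.15·log₂(0.15) = 0.4105
−0.23·log₂(0.23) = 0.4877
Sum ≈ 2.6207 → 2.621 bits.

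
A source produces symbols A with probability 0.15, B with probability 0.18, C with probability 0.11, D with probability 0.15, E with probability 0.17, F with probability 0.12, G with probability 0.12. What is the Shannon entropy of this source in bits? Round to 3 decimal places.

H = −Σ pᵢ log₂ pᵢ.
−0.15·log₂(0.15) = 0.4105
−0.18·log₂(0.18) = 0.4453
−0.11·log₂(0.11) = 0.3503
−0.15·log₂(0.15) = 0.4105
−0.17·log₂(0.17) = 0.4346
−0.12·log₂(0.12) = 0.3671
−0.12·log₂(0.12) = 0.3671
Sum ≈ 2.7854 → 2.785 bits.

2.785 bits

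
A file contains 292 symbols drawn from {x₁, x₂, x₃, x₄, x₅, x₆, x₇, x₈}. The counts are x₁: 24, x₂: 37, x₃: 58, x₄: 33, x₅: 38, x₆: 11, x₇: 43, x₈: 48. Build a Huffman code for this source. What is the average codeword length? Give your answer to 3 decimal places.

Probabilities are the counts divided by 292.
Repeatedly combine the two least-probable nodes; the expected code length is the sum of the merged weights.
merge 11/292 + 6/73 → 35/292
merge 33/292 + 35/292 → 17/73
merge 37/292 + 19/146 → 75/292
merge 43/292 + 12/73 → 91/292
merge 29/146 + 17/73 → 63/146
merge 75/292 + 91/292 → 83/146
merge 63/146 + 83/146 → 1
L = 35/292 + 17/73 + 75/292 + 91/292 + 63/146 + 83/146 + 1 = 853/292 ≈ 2.921 bits/symbol.

2.921 bits/symbol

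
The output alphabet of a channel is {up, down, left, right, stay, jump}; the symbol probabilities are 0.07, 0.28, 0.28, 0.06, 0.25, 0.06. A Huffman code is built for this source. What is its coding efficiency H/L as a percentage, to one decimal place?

Entropy H = −Σ p log₂ p ≈ 2.2841 bits.
Huffman merges: 3/50+3/50→3/25; 7/100+3/25→19/100; 19/100+1/4→11/25; 7/25+7/25→14/25; 11/25+14/25→1. L = 231/100 ≈ 2.3100.
Efficiency = H/L = 2.2841/2.3100 = 98.9%.

98.9%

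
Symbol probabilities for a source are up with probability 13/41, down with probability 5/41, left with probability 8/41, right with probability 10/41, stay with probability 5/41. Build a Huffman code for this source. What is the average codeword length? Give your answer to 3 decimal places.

Repeatedly combine the two least-probable nodes; the expected code length is the sum of the merged weights.
merge 5/41 + 5/41 → 10/41
merge 8/41 + 10/41 → 18/41
merge 10/41 + 13/41 → 23/41
merge 18/41 + 23/41 → 1
L = 10/41 + 18/41 + 23/41 + 1 = 92/41 ≈ 2.244 bits/symbol.

2.244 bits/symbol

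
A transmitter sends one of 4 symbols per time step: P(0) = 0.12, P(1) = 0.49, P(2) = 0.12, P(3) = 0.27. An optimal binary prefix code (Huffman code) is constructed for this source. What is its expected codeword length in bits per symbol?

1.75 bits/symbol

Repeatedly combine the two least-probable nodes; the expected code length is the sum of the merged weights.
merge 3/25 + 3/25 → 6/25
merge 6/25 + 27/100 → 51/100
merge 49/100 + 51/100 → 1
L = 6/25 + 51/100 + 1 = 7/4 = 1.75 bits/symbol.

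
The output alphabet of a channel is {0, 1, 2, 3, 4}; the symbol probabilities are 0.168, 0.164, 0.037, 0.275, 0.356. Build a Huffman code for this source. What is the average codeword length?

2.201 bits/symbol

Repeatedly combine the two least-probable nodes; the expected code length is the sum of the merged weights.
merge 37/1000 + 41/250 → 201/1000
merge 21/125 + 201/1000 → 369/1000
merge 11/40 + 89/250 → 631/1000
merge 369/1000 + 631/1000 → 1
L = 201/1000 + 369/1000 + 631/1000 + 1 = 2201/1000 = 2.201 bits/symbol.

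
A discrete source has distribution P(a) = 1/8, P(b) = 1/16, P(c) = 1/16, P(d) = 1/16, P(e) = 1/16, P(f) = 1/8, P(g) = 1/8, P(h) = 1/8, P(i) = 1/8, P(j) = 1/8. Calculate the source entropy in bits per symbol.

3.25 bits

Each probability is a power of 1/2, so log₂(1/p) is an integer.
H = Σ p·log₂(1/p) = 1/8·3 + 1/16·4 + 1/16·4 + 1/16·4 + 1/16·4 + 1/8·3 + 1/8·3 + 1/8·3 + 1/8·3 + 1/8·3 = 3.25 bits.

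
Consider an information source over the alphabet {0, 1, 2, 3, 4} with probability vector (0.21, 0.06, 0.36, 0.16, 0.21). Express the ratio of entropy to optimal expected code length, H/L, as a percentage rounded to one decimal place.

Entropy H = −Σ p log₂ p ≈ 2.1428 bits.
Huffman merges: 3/50+4/25→11/50; 21/100+21/100→21/50; 11/50+9/25→29/50; 21/50+29/50→1. L = 111/50 ≈ 2.2200.
Efficiency = H/L = 2.1428/2.2200 = 96.5%.

96.5%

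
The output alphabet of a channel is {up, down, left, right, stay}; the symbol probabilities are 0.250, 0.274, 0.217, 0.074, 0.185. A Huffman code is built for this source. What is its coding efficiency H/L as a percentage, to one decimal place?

98.2%

Entropy H = −Σ p log₂ p ≈ 2.2184 bits.
Huffman merges: 37/500+37/200→259/1000; 217/1000+1/4→467/1000; 259/1000+137/500→533/1000; 467/1000+533/1000→1. L = 2259/1000 ≈ 2.2590.
Efficiency = H/L = 2.2184/2.2590 = 98.2%.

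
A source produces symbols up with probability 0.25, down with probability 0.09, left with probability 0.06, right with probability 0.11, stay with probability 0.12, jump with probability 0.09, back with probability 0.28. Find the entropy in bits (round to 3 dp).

H = −Σ pᵢ log₂ pᵢ.
−0.25·log₂(0.25) = 0.5000
−0.09·log₂(0.09) = 0.3127
−0.06·log₂(0.06) = 0.2435
−0.11·log₂(0.11) = 0.3503
−0.12·log₂(0.12) = 0.3671
−0.09·log₂(0.09) = 0.3127
−0.28·log₂(0.28) = 0.5142
Sum ≈ 2.6004 → 2.600 bits.

2.600 bits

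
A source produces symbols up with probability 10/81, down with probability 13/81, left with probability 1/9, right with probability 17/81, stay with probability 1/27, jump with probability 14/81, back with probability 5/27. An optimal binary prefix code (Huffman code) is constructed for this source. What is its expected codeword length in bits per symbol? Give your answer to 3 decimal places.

Repeatedly combine the two least-probable nodes; the expected code length is the sum of the merged weights.
merge 1/27 + 1/9 → 4/27
merge 10/81 + 4/27 → 22/81
merge 13/81 + 14/81 → 1/3
merge 5/27 + 17/81 → 32/81
merge 22/81 + 1/3 → 49/81
merge 32/81 + 49/81 → 1
L = 4/27 + 22/81 + 1/3 + 32/81 + 49/81 + 1 = 223/81 ≈ 2.753 bits/symbol.

2.753 bits/symbol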